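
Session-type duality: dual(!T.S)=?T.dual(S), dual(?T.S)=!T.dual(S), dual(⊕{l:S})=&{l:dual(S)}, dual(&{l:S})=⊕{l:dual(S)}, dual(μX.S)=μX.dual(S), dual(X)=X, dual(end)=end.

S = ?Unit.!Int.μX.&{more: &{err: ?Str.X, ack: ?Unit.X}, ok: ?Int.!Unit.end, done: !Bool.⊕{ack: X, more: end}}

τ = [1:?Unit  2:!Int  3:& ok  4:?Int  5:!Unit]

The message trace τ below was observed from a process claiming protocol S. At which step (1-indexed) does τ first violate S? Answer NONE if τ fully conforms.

[1] ?Unit  ok  cont: !Int.μX.…
[2] !Int  ok  cont: μX.…
[3] & ok  ok  cont: ?Int.!Unit.end
[4] ?Int  ok  cont: !Unit.end
[5] !Unit  ok  cont: end
τ conforms to S (length 5)

NONE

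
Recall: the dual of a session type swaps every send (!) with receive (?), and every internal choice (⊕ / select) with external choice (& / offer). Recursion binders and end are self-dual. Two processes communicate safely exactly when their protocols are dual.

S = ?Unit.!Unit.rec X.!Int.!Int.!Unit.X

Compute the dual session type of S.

?Unit → !Unit
  !Unit → ?Unit
    rec X → rec X  (rec unchanged)
      !Int → ?Int
        !Int → ?Int
          !Unit → ?Unit
            dual(X) = X

!Unit.?Unit.rec X.?Int.?Int.?Unit.X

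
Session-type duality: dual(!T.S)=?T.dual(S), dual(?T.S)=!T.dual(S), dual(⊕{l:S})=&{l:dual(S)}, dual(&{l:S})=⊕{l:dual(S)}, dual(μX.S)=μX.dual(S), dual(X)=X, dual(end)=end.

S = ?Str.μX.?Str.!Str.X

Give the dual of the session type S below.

?Str = !Str
  μX = μX  (rec unchanged)
    ?Str = !Str
      !Str = ?Str
        dual(X) = X

!Str.μX.!Str.?Str.X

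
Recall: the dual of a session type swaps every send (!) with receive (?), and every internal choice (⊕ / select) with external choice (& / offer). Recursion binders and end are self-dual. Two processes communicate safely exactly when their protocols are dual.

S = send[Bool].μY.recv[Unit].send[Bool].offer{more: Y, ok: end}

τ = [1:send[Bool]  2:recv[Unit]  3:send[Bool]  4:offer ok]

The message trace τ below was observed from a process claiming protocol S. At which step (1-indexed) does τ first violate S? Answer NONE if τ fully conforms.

step 1: send[Bool]  ✓  now at μY.…
step 2: recv[Unit]  ✓  now at send[Bool].offer{more: μY.…, ok: end}
step 3: send[Bool]  ✓  now at offer{more: μY.…, ok: end}
step 4: offer ok  ✓  now at end
trace exhausted — no violation

NONE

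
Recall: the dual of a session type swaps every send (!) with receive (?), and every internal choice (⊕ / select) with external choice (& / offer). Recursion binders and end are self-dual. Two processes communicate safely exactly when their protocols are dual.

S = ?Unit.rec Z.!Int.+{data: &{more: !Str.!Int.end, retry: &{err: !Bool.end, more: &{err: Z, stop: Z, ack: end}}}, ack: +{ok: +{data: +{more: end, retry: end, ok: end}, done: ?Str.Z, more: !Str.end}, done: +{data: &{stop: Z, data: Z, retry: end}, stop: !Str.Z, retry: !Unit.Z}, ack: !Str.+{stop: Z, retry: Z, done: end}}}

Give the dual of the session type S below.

!Unit.rec Z.?Int.&{data: +{more: ?Str.?Int.end, retry: +{err: ?Bool.end, more: +{err: Z, stop: Z, ack: end}}}, ack: &{ok: &{data: &{more: end, retry: end, ok: end}, done: !Str.Z, more: ?Str.end}, done: &{data: +{stop: Z, data: Z, retry: end}, stop: ?Str.Z, retry: ?Unit.Z}, ack: ?Str.&{stop: Z, retry: Z, done: end}}}

?Unit ↦ !Unit
  rec Z ↦ rec Z  (rec unchanged)
    !Int ↦ ?Int
      +{data,ack} ↦ &{data,ack}  (⊕→&)
        case data:
          &{more,retry} ↦ +{more,retry}  (offer→select)
            case more:
              !Str ↦ ?Str
                !Int ↦ ?Int
                  end self-dual
            case retry:
              &{err,more} ↦ +{err,more}  (offer→select)
                case err:
                  !Bool ↦ ?Bool
                    end self-dual
                case more:
                  &{err,stop,ack} ↦ +{err,stop,ack}  (offer→select)
                    case err:
                      Z self-dual
                    case stop:
                      Z self-dual
                    case ack:
                      end self-dual
        case ack:
          +{ok,done,ack} ↦ &{ok,done,ack}  (⊕→&)
            case ok:
              +{data,done,more} ↦ &{data,done,more}  (⊕→&)
                case data:
                  +{more,retry,ok} ↦ &{more,retry,ok}  (⊕→&)
                    case more:
                      end self-dual
                    case retry:
                      end self-dual
                    case ok:
                      end self-dual
                case done:
                  ?Str ↦ !Str
                    Z self-dual
                case more:
                  !Str ↦ ?Str
                    end self-dual
            case done:
              +{data,stop,retry} ↦ &{data,stop,retry}  (⊕→&)
                case data:
                  &{stop,data,retry} ↦ +{stop,data,retry}  (offer→select)
                    case stop:
                      Z self-dual
                    case data:
                      Z self-dual
                    case retry:
                      end self-dual
                case stop:
                  !Str ↦ ?Str
                    Z self-dual
                case retry:
                  !Unit ↦ ?Unit
                    Z self-dual
            case ack:
              !Str ↦ ?Str
                +{stop,retry,done} ↦ &{stop,retry,done}  (⊕→&)
                  case stop:
                    Z self-dual
                  case retry:
                    Z self-dual
                  case done:
                    end self-dual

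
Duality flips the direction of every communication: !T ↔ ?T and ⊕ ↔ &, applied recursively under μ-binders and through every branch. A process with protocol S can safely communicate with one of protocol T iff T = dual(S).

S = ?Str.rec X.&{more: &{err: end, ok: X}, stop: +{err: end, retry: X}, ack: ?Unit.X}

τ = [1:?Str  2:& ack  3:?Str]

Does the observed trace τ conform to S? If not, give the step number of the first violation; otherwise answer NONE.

[1] ?Str  ok  cont: rec X.…
[2] & ack  ok  cont: ?Unit.rec X.…
[3] got ?Str, protocol expects ?Unit  ✗

3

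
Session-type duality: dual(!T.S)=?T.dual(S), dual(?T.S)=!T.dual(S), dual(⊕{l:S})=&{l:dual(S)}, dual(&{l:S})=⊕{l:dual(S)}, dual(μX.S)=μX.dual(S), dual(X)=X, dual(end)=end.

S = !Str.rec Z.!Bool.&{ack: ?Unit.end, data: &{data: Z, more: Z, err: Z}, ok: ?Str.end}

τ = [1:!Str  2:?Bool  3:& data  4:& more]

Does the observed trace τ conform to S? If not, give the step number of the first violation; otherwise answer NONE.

[1] !Str  ok  state: rec Z.…
[2] got ?Bool, protocol expects !Bool  ✗

2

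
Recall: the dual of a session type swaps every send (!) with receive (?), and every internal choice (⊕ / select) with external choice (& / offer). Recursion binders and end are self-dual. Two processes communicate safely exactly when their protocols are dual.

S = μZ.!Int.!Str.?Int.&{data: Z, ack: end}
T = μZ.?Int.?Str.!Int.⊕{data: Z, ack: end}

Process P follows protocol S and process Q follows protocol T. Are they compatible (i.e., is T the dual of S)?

μZ | μZ  ✓ (binder kept)
  !Int | ?Int  ✓
    !Str | ?Str  ✓
      ?Int | !Int  ✓
        &{data,ack} | ⊕{data,ack}  ✓ labels match
          case data:
            Z | Z  ✓
          case ack:
            end | end  ✓

YES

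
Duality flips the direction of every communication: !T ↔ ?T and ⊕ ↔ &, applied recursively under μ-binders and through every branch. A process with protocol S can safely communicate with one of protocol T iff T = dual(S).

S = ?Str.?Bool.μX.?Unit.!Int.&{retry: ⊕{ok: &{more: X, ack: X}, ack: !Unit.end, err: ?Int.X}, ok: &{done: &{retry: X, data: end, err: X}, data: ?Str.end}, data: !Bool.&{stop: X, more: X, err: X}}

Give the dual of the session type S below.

?Str = !Str
  ?Bool = !Bool
    μX = μX  (μ self-dual)
      ?Unit = !Unit
        !Int = ?Int
          &{retry,ok,data} = ⊕{retry,ok,data}  (offer→select)
            case retry:
              ⊕{ok,ack,err} = &{ok,ack,err}  (select→offer)
                case ok:
                  &{more,ack} = ⊕{more,ack}  (offer→select)
                    case more:
                      dual(X) = X
                    case ack:
                      dual(X) = X
                case ack:
                  !Unit = ?Unit
                    dual(end) = end
                case err:
                  ?Int = !Int
                    dual(X) = X
            case ok:
              &{done,data} = ⊕{done,data}  (offer→select)
                case done:
                  &{retry,data,err} = ⊕{retry,data,err}  (offer→select)
                    case retry:
                      dual(X) = X
                    case data:
                      dual(end) = end
                    case err:
                      dual(X) = X
                case data:
                  ?Str = !Str
                    dual(end) = end
            case data:
              !Bool = ?Bool
                &{stop,more,err} = ⊕{stop,more,err}  (offer→select)
                  case stop:
                    dual(X) = X
                  case more:
                    dual(X) = X
                  case err:
                    dual(X) = X

!Str.!Bool.μX.!Unit.?Int.⊕{retry: &{ok: ⊕{more: X, ack: X}, ack: ?Unit.end, err: !Int.X}, ok: ⊕{done: ⊕{retry: X, data: end, err: X}, data: !Str.end}, data: ?Bool.⊕{stop: X, more: X, err: X}}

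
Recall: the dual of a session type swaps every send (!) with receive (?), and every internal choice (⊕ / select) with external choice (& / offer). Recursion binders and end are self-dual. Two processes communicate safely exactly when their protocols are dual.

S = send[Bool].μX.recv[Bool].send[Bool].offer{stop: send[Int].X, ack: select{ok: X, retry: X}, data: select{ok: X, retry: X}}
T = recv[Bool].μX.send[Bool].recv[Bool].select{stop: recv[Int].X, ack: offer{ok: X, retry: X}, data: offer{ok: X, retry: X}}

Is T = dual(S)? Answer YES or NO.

send[Bool] vs recv[Bool]  ✓
  μX vs μX  ✓ (binder kept)
    recv[Bool] vs send[Bool]  ✓
      send[Bool] vs recv[Bool]  ✓
        offer{stop,ack,data} vs select{stop,ack,data}  ✓ same labels
          case stop:
            send[Int] vs recv[Int]  ✓
              X vs X  ✓
          case ack:
            select{ok,retry} vs offer{ok,retry}  ✓ same labels
              case ok:
                X vs X  ✓
              case retry:
                X vs X  ✓
          case data:
            select{ok,retry} vs offer{ok,retry}  ✓ same labels
              case ok:
                X vs X  ✓
              case retry:
                X vs X  ✓

YES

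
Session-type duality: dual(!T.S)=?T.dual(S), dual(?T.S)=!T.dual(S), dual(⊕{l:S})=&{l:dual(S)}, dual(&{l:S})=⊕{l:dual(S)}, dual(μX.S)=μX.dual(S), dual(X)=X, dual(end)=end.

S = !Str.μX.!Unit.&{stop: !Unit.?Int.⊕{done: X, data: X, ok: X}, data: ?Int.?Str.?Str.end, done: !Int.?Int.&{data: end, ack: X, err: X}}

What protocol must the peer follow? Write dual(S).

!Str → ?Str
  μX → μX  (μ self-dual)
    !Unit → ?Unit
      &{stop,data,done} → ⊕{stop,data,done}  (external→internal)
        [stop]
          !Unit → ?Unit
            ?Int → !Int
              ⊕{done,data,ok} → &{done,data,ok}  (internal→external)
                [done]
                  X ↦ X
                [data]
                  X ↦ X
                [ok]
                  X ↦ X
        [data]
          ?Int → !Int
            ?Str → !Str
              ?Str → !Str
                end ↦ end
        [done]
          !Int → ?Int
            ?Int → !Int
              &{data,ack,err} → ⊕{data,ack,err}  (external→internal)
                [data]
                  end ↦ end
                [ack]
                  X ↦ X
                [err]
                  X ↦ X

?Str.μX.?Unit.⊕{stop: ?Unit.!Int.&{done: X, data: X, ok: X}, data: !Int.!Str.!Str.end, done: ?Int.!Int.⊕{data: end, ack: X, err: X}}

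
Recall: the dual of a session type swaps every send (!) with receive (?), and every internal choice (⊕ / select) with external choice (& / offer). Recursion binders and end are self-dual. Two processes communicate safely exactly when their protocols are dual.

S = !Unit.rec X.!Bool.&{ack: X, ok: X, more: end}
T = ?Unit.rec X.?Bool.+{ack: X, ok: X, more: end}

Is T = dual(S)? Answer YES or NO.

YES

!Unit vs ?Unit  ✓
  rec X vs rec X  ✓ (μ self-dual)
    !Bool vs ?Bool  ✓
      &{ack,ok,more} vs +{ack,ok,more}  ✓ same labels
        [ack]
          X vs X  ✓
        [ok]
          X vs X  ✓
        [more]
          end vs end  ✓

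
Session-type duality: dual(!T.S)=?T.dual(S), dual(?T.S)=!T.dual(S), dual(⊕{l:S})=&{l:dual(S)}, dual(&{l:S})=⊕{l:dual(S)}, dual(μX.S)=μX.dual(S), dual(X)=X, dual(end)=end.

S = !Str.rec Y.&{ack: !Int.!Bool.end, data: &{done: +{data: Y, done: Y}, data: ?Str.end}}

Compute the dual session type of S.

!Str → ?Str
  rec Y → rec Y  (rec unchanged)
    &{ack,data} → +{ack,data}  (&→⊕)
      [ack]
        !Int → ?Int
          !Bool → ?Bool
            end self-dual
      [data]
        &{done,data} → +{done,data}  (&→⊕)
          [done]
            +{data,done} → &{data,done}  (internal→external)
              [data]
                Y self-dual
              [done]
                Y self-dual
          [data]
            ?Str → !Str
              end self-dual

?Str.rec Y.+{ack: ?Int.?Bool.end, data: +{done: &{data: Y, done: Y}, data: !Str.end}}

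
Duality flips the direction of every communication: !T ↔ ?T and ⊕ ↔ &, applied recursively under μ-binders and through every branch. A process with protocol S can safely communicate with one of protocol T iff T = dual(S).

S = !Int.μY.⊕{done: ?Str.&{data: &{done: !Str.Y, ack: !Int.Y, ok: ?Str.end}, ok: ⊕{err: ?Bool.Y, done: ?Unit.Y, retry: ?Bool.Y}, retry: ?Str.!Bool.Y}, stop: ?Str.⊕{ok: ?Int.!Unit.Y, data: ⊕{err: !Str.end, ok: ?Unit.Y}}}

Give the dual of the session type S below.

?Int.μY.&{done: !Str.⊕{data: ⊕{done: ?Str.Y, ack: ?Int.Y, ok: !Str.end}, ok: &{err: !Bool.Y, done: !Unit.Y, retry: !Bool.Y}, retry: !Str.?Bool.Y}, stop: !Str.&{ok: !Int.?Unit.Y, data: &{err: ?Str.end, ok: !Unit.Y}}}

!Int = ?Int
  μY = μY  (binder kept)
    ⊕{done,stop} = &{done,stop}  (internal→external)
      • done:
        ?Str = !Str
          &{data,ok,retry} = ⊕{data,ok,retry}  (&→⊕)
            • data:
              &{done,ack,ok} = ⊕{done,ack,ok}  (&→⊕)
                • done:
                  !Str = ?Str
                    dual(Y) = Y
                • ack:
                  !Int = ?Int
                    dual(Y) = Y
                • ok:
                  ?Str = !Str
                    dual(end) = end
            • ok:
              ⊕{err,done,retry} = &{err,done,retry}  (internal→external)
                • err:
                  ?Bool = !Bool
                    dual(Y) = Y
                • done:
                  ?Unit = !Unit
                    dual(Y) = Y
                • retry:
                  ?Bool = !Bool
                    dual(Y) = Y
            • retry:
              ?Str = !Str
                !Bool = ?Bool
                  dual(Y) = Y
      • stop:
        ?Str = !Str
          ⊕{ok,data} = &{ok,data}  (internal→external)
            • ok:
              ?Int = !Int
                !Unit = ?Unit
                  dual(Y) = Y
            • data:
              ⊕{err,ok} = &{err,ok}  (internal→external)
                • err:
                  !Str = ?Str
                    dual(end) = end
                • ok:
                  ?Unit = !Unit
                    dual(Y) = Y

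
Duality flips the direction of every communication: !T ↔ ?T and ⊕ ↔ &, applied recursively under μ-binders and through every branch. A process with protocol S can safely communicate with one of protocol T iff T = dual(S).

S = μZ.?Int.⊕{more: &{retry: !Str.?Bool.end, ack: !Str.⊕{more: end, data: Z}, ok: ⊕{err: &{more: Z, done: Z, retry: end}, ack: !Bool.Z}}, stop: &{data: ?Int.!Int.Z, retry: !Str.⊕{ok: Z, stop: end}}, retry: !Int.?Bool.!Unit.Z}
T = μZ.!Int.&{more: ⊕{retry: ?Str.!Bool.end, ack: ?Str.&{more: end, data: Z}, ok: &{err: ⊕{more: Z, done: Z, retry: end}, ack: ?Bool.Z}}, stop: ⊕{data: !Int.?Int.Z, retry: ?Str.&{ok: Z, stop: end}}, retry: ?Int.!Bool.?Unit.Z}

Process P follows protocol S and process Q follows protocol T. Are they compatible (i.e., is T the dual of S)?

YES

μZ ‖ μZ  match (binder kept)
  ?Int ‖ !Int  match
    ⊕{more,stop,retry} ‖ &{more,stop,retry}  match same labels
      [more]
        &{retry,ack,ok} ‖ ⊕{retry,ack,ok}  match same labels
          [retry]
            !Str ‖ ?Str  match
              ?Bool ‖ !Bool  match
                end ‖ end  match
          [ack]
            !Str ‖ ?Str  match
              ⊕{more,data} ‖ &{more,data}  match same labels
                [more]
                  end ‖ end  match
                [data]
                  Z ‖ Z  match
          [ok]
            ⊕{err,ack} ‖ &{err,ack}  match same labels
              [err]
                &{more,done,retry} ‖ ⊕{more,done,retry}  match same labels
                  [more]
                    Z ‖ Z  match
                  [done]
                    Z ‖ Z  match
                  [retry]
                    end ‖ end  match
              [ack]
                !Bool ‖ ?Bool  match
                  Z ‖ Z  match
      [stop]
        &{data,retry} ‖ ⊕{data,retry}  match same labels
          [data]
            ?Int ‖ !Int  match
              !Int ‖ ?Int  match
                Z ‖ Z  match
          [retry]
            !Str ‖ ?Str  match
              ⊕{ok,stop} ‖ &{ok,stop}  match same labels
                [ok]
                  Z ‖ Z  match
                [stop]
                  end ‖ end  match
      [retry]
        !Int ‖ ?Int  match
          ?Bool ‖ !Bool  match
            !Unit ‖ ?Unit  match
              Z ‖ Z  match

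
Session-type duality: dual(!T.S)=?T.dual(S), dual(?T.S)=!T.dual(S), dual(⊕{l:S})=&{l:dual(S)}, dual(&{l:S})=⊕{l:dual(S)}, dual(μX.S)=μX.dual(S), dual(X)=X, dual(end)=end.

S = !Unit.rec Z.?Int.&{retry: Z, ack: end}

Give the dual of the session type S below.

?Unit.rec Z.!Int.+{retry: Z, ack: end}

!Unit ↦ ?Unit
  rec Z ↦ rec Z  (rec unchanged)
    ?Int ↦ !Int
      &{retry,ack} ↦ +{retry,ack}  (&→⊕)
        • retry:
          dual(Z) = Z
        • ack:
          dual(end) = end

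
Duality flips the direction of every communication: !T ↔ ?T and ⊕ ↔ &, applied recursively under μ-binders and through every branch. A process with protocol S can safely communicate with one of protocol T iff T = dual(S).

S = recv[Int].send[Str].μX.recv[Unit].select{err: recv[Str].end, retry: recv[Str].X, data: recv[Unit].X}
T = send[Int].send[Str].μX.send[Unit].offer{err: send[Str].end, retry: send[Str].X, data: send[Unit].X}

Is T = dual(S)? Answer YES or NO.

NO

recv[Int] vs send[Int]  ok
  send[Str] vs send[Str]  ✗ same direction on both sides — not dual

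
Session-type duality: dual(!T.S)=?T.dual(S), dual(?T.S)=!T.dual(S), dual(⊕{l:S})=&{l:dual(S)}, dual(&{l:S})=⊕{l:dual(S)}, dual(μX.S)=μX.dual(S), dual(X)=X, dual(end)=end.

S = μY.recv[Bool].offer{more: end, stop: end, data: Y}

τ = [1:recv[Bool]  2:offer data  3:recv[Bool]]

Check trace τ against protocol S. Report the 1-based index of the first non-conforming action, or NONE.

step 1: recv[Bool]  match  state: offer{more: end, stop: end, data: μY.…}
step 2: offer data  match  state: μY.…
step 3: recv[Bool]  match  state: offer{more: end, stop: end, data: μY.…}
τ conforms to S (length 3)

NONE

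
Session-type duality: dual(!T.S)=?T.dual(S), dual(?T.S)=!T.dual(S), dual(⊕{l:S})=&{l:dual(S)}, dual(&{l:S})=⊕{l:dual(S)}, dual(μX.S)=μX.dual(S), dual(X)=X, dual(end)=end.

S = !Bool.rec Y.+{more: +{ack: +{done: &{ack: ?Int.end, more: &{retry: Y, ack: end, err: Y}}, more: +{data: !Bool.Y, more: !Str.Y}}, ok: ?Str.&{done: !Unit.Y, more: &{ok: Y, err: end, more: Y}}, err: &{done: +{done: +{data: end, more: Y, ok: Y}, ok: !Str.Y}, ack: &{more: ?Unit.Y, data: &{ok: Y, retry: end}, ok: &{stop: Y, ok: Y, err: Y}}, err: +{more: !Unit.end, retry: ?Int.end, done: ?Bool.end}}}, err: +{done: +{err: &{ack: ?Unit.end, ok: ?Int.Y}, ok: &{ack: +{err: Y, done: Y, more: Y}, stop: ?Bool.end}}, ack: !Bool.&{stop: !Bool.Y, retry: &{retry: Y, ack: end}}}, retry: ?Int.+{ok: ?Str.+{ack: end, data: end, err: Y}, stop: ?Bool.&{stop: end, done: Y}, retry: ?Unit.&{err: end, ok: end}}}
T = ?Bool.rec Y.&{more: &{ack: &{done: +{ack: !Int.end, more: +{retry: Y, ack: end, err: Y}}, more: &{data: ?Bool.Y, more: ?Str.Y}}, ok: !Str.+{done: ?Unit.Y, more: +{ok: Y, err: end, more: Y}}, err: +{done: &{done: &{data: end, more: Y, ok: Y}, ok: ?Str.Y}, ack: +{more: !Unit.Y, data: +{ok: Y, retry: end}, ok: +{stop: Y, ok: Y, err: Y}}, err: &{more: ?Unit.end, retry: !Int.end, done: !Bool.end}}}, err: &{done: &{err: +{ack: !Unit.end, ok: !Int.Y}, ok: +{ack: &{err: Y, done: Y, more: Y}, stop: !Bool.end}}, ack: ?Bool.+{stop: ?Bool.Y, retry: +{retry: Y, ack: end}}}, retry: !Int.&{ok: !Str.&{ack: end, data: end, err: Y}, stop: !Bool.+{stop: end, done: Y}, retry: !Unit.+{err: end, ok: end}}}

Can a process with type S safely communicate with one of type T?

!Bool ‖ ?Bool  ok
  rec Y ‖ rec Y  ok (binder kept)
    +{more,err,retry} ‖ &{more,err,retry}  ok label sets agree
      [more]
        +{ack,ok,err} ‖ &{ack,ok,err}  ok label sets agree
          [ack]
            +{done,more} ‖ &{done,more}  ok label sets agree
              [done]
                &{ack,more} ‖ +{ack,more}  ok label sets agree
                  [ack]
                    ?Int ‖ !Int  ok
                      end ‖ end  ok
                  [more]
                    &{retry,ack,err} ‖ +{retry,ack,err}  ok label sets agree
                      [retry]
                        Y ‖ Y  ok
                      [ack]
                        end ‖ end  ok
                      [err]
                        Y ‖ Y  ok
              [more]
                +{data,more} ‖ &{data,more}  ok label sets agree
                  [data]
                    !Bool ‖ ?Bool  ok
                      Y ‖ Y  ok
                  [more]
                    !Str ‖ ?Str  ok
                      Y ‖ Y  ok
          [ok]
            ?Str ‖ !Str  ok
              &{done,more} ‖ +{done,more}  ok label sets agree
                [done]
                  !Unit ‖ ?Unit  ok
                    Y ‖ Y  ok
                [more]
                  &{ok,err,more} ‖ +{ok,err,more}  ok label sets agree
                    [ok]
                      Y ‖ Y  ok
                    [err]
                      end ‖ end  ok
                    [more]
                      Y ‖ Y  ok
          [err]
            &{done,ack,err} ‖ +{done,ack,err}  ok label sets agree
              [done]
                +{done,ok} ‖ &{done,ok}  ok label sets agree
                  [done]
                    +{data,more,ok} ‖ &{data,more,ok}  ok label sets agree
                      [data]
                        end ‖ end  ok
                      [more]
                        Y ‖ Y  ok
                      [ok]
                        Y ‖ Y  ok
                  [ok]
                    !Str ‖ ?Str  ok
                      Y ‖ Y  ok
              [ack]
                &{more,data,ok} ‖ +{more,data,ok}  ok label sets agree
                  [more]
                    ?Unit ‖ !Unit  ok
                      Y ‖ Y  ok
                  [data]
                    &{ok,retry} ‖ +{ok,retry}  ok label sets agree
                      [ok]
                        Y ‖ Y  ok
                      [retry]
                        end ‖ end  ok
                  [ok]
                    &{stop,ok,err} ‖ +{stop,ok,err}  ok label sets agree
                      [stop]
                        Y ‖ Y  ok
                      [ok]
                        Y ‖ Y  ok
                      [err]
                        Y ‖ Y  ok
              [err]
                +{more,retry,done} ‖ &{more,retry,done}  ok label sets agree
                  [more]
                    !Unit ‖ ?Unit  ok
                      end ‖ end  ok
                  [retry]
                    ?Int ‖ !Int  ok
                      end ‖ end  ok
                  [done]
                    ?Bool ‖ !Bool  ok
                      end ‖ end  ok
      [err]
        +{done,ack} ‖ &{done,ack}  ok label sets agree
          [done]
            +{err,ok} ‖ &{err,ok}  ok label sets agree
              [err]
                &{ack,ok} ‖ +{ack,ok}  ok label sets agree
                  [ack]
                    ?Unit ‖ !Unit  ok
                      end ‖ end  ok
                  [ok]
                    ?Int ‖ !Int  ok
                      Y ‖ Y  ok
              [ok]
                &{ack,stop} ‖ +{ack,stop}  ok label sets agree
                  [ack]
                    +{err,done,more} ‖ &{err,done,more}  ok label sets agree
                      [err]
                        Y ‖ Y  ok
                      [done]
                        Y ‖ Y  ok
                      [more]
                        Y ‖ Y  ok
                  [stop]
                    ?Bool ‖ !Bool  ok
                      end ‖ end  ok
          [ack]
            !Bool ‖ ?Bool  ok
              &{stop,retry} ‖ +{stop,retry}  ok label sets agree
                [stop]
                  !Bool ‖ ?Bool  ok
                    Y ‖ Y  ok
                [retry]
                  &{retry,ack} ‖ +{retry,ack}  ok label sets agree
                    [retry]
                      Y ‖ Y  ok
                    [ack]
                      end ‖ end  ok
      [retry]
        ?Int ‖ !Int  ok
          +{ok,stop,retry} ‖ &{ok,stop,retry}  ok label sets agree
            [ok]
              ?Str ‖ !Str  ok
                +{ack,data,err} ‖ &{ack,data,err}  ok label sets agree
                  [ack]
                    end ‖ end  ok
                  [data]
                    end ‖ end  ok
                  [err]
                    Y ‖ Y  ok
            [stop]
              ?Bool ‖ !Bool  ok
                &{stop,done} ‖ +{stop,done}  ok label sets agree
                  [stop]
                    end ‖ end  ok
                  [done]
                    Y ‖ Y  ok
            [retry]
              ?Unit ‖ !Unit  ok
                &{err,ok} ‖ +{err,ok}  ok label sets agree
                  [err]
                    end ‖ end  ok
                  [ok]
                    end ‖ end  ok

YES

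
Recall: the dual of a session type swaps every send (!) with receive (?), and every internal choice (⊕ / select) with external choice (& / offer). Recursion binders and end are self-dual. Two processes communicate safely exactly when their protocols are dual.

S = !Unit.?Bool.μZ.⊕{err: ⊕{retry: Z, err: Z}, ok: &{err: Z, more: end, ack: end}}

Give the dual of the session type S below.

!Unit = ?Unit
  ?Bool = !Bool
    μZ = μZ  (rec unchanged)
      ⊕{err,ok} = &{err,ok}  (internal→external)
        [err]
          ⊕{retry,err} = &{retry,err}  (internal→external)
            [retry]
              Z self-dual
            [err]
              Z self-dual
        [ok]
          &{err,more,ack} = ⊕{err,more,ack}  (external→internal)
            [err]
              Z self-dual
            [more]
              end self-dual
            [ack]
              end self-dual

?Unit.!Bool.μZ.&{err: &{retry: Z, err: Z}, ok: ⊕{err: Z, more: end, ack: end}}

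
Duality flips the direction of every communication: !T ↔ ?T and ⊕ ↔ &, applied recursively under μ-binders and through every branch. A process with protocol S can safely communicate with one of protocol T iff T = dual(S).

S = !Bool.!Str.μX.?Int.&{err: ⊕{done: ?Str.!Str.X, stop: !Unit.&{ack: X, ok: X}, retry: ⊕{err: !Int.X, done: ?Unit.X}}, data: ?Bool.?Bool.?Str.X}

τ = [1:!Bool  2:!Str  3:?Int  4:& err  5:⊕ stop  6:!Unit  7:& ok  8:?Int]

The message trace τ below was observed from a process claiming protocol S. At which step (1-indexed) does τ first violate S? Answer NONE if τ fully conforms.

@1 !Bool  ✓  state: !Str.μX.…
@2 !Str  ✓  state: μX.…
@3 ?Int  ✓  state: &{err: ⊕{done: ?Str.!Str.μX.…, stop: !Unit.&{ack: μX.…, ok: μX.…}, retry: ⊕{err: !Int.μX.…, done: ?Unit.μX.…}}, data: ?Bool.?Bool.?Str.μX.…}
@4 & err  ✓  state: ⊕{done: ?Str.!Str.μX.…, stop: !Unit.&{ack: μX.…, ok: μX.…}, retry: ⊕{err: !Int.μX.…, done: ?Unit.μX.…}}
@5 ⊕ stop  ✓  state: !Unit.&{ack: μX.…, ok: μX.…}
@6 !Unit  ✓  state: &{ack: μX.…, ok: μX.…}
@7 & ok  ✓  state: μX.…
@8 ?Int  ✓  state: &{err: ⊕{done: ?Str.!Str.μX.…, stop: !Unit.&{ack: μX.…, ok: μX.…}, retry: ⊕{err: !Int.μX.…, done: ?Unit.μX.…}}, data: ?Bool.?Bool.?Str.μX.…}
all 8 steps conform

NONE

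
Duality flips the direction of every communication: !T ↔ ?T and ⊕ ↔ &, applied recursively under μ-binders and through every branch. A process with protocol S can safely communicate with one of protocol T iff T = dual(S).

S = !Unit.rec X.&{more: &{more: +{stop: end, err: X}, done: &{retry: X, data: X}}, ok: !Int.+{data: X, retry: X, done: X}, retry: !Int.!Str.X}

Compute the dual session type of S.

!Unit = ?Unit
  rec X = rec X  (μ self-dual)
    &{more,ok,retry} = +{more,ok,retry}  (&→⊕)
      • more:
        &{more,done} = +{more,done}  (&→⊕)
          • more:
            +{stop,err} = &{stop,err}  (internal→external)
              • stop:
                dual(end) = end
              • err:
                dual(X) = X
          • done:
            &{retry,data} = +{retry,data}  (&→⊕)
              • retry:
                dual(X) = X
              • data:
                dual(X) = X
      • ok:
        !Int = ?Int
          +{data,retry,done} = &{data,retry,done}  (internal→external)
            • data:
              dual(X) = X
            • retry:
              dual(X) = X
            • done:
              dual(X) = X
      • retry:
        !Int = ?Int
          !Str = ?Str
            dual(X) = X

?Unit.rec X.+{more: +{more: &{stop: end, err: X}, done: +{retry: X, data: X}}, ok: ?Int.&{data: X, retry: X, done: X}, retry: ?Int.?Str.X}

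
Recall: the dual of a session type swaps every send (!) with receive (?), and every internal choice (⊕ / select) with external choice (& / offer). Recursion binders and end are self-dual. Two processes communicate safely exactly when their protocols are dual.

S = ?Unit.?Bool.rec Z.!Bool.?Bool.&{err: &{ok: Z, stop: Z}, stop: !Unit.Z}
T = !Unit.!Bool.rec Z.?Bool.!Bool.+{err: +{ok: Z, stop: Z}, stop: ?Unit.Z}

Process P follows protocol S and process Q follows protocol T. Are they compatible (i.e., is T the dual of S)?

YES

?Unit vs !Unit  ok
  ?Bool vs !Bool  ok
    rec Z vs rec Z  ok (binder kept)
      !Bool vs ?Bool  ok
        ?Bool vs !Bool  ok
          &{err,stop} vs +{err,stop}  ok label sets agree
            • err:
              &{ok,stop} vs +{ok,stop}  ok label sets agree
                • ok:
                  Z vs Z  ok
                • stop:
                  Z vs Z  ok
            • stop:
              !Unit vs ?Unit  ok
                Z vs Z  ok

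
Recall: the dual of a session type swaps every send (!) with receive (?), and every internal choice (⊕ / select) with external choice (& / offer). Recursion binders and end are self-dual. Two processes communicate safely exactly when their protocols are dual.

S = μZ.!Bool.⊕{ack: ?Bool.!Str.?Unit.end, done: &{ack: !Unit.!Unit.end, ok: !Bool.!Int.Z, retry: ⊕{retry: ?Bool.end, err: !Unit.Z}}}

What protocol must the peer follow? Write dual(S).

μZ.?Bool.&{ack: !Bool.?Str.!Unit.end, done: ⊕{ack: ?Unit.?Unit.end, ok: ?Bool.?Int.Z, retry: &{retry: !Bool.end, err: ?Unit.Z}}}

μZ = μZ  (μ self-dual)
  !Bool = ?Bool
    ⊕{ack,done} = &{ack,done}  (internal→external)
      [ack]
        ?Bool = !Bool
          !Str = ?Str
            ?Unit = !Unit
              end ↦ end
      [done]
        &{ack,ok,retry} = ⊕{ack,ok,retry}  (external→internal)
          [ack]
            !Unit = ?Unit
              !Unit = ?Unit
                end ↦ end
          [ok]
            !Bool = ?Bool
              !Int = ?Int
                Z ↦ Z
          [retry]
            ⊕{retry,err} = &{retry,err}  (internal→external)
              [retry]
                ?Bool = !Bool
                  end ↦ end
              [err]
                !Unit = ?Unit
                  Z ↦ Z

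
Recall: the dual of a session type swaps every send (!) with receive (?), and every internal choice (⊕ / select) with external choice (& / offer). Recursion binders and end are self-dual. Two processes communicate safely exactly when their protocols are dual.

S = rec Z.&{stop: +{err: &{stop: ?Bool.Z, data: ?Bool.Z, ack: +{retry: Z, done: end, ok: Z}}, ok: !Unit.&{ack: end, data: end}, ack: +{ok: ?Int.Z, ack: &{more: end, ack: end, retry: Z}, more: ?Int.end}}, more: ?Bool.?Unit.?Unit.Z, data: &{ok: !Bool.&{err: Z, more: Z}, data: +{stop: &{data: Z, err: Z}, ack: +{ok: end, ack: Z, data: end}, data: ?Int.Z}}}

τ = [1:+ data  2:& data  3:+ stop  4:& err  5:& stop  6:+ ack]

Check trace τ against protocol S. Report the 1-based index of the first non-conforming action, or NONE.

1

step 1: got + data, protocol expects & stop or & more or & data  ✗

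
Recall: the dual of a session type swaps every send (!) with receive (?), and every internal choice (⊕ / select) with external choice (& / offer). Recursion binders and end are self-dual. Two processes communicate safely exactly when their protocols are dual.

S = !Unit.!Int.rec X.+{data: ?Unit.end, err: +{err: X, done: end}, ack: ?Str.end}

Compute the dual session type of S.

!Unit → ?Unit
  !Int → ?Int
    rec X → rec X  (binder kept)
      +{data,err,ack} → &{data,err,ack}  (⊕→&)
        [data]
          ?Unit → !Unit
            dual(end) = end
        [err]
          +{err,done} → &{err,done}  (⊕→&)
            [err]
              dual(X) = X
            [done]
              dual(end) = end
        [ack]
          ?Str → !Str
            dual(end) = end

?Unit.?Int.rec X.&{data: !Unit.end, err: &{err: X, done: end}, ack: !Str.end}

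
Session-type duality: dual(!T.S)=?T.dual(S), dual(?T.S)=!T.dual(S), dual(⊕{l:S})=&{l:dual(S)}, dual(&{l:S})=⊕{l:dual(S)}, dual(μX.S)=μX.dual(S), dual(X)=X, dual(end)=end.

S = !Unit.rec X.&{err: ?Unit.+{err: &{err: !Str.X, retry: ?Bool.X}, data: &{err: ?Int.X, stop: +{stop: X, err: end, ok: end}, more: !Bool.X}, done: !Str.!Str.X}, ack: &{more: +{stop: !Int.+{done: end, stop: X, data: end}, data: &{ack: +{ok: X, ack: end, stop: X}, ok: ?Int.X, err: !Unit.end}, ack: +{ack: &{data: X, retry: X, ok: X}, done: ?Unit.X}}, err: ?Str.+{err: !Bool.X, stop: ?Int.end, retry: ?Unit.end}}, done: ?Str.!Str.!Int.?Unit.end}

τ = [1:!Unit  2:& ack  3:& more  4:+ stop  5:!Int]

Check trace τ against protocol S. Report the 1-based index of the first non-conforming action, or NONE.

step 1: !Unit  ok  residual = rec X.…
step 2: & ack  ok  residual = &{more: +{stop: !Int.+{done: end, stop: rec X.…, data: end}, data: &{ack: +{ok: rec X.…, ack: end, stop: rec X.…}, ok: ?Int.rec X.…, err: !Unit.end}, ack: +{ack: &{data: rec X.…, retry: rec X.…, ok: rec X.…}, done: ?Unit.rec X.…}}, err: ?Str.+{err: !Bool.rec X.…, stop: ?Int.end, retry: ?Unit.end}}
step 3: & more  ok  residual = +{stop: !Int.+{done: end, stop: rec X.…, data: end}, data: &{ack: +{ok: rec X.…, ack: end, stop: rec X.…}, ok: ?Int.rec X.…, err: !Unit.end}, ack: +{ack: &{data: rec X.…, retry: rec X.…, ok: rec X.…}, done: ?Unit.rec X.…}}
step 4: + stop  ok  residual = !Int.+{done: end, stop: rec X.…, data: end}
step 5: !Int  ok  residual = +{done: end, stop: rec X.…, data: end}
τ conforms to S (length 5)

NONE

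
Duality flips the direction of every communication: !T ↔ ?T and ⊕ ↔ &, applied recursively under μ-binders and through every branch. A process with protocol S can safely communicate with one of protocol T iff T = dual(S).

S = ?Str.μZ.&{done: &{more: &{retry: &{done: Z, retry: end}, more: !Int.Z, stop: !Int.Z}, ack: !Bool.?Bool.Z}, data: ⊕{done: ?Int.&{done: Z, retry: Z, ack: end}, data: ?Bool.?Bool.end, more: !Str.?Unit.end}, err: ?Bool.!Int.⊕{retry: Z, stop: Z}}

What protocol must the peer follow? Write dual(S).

!Str.μZ.⊕{done: ⊕{more: ⊕{retry: ⊕{done: Z, retry: end}, more: ?Int.Z, stop: ?Int.Z}, ack: ?Bool.!Bool.Z}, data: &{done: !Int.⊕{done: Z, retry: Z, ack: end}, data: !Bool.!Bool.end, more: ?Str.!Unit.end}, err: !Bool.?Int.&{retry: Z, stop: Z}}

?Str → !Str
  μZ → μZ  (binder kept)
    &{done,data,err} → ⊕{done,data,err}  (&→⊕)
      • done:
        &{more,ack} → ⊕{more,ack}  (&→⊕)
          • more:
            &{retry,more,stop} → ⊕{retry,more,stop}  (&→⊕)
              • retry:
                &{done,retry} → ⊕{done,retry}  (&→⊕)
                  • done:
                    Z self-dual
                  • retry:
                    end self-dual
              • more:
                !Int → ?Int
                  Z self-dual
              • stop:
                !Int → ?Int
                  Z self-dual
          • ack:
            !Bool → ?Bool
              ?Bool → !Bool
                Z self-dual
      • data:
        ⊕{done,data,more} → &{done,data,more}  (⊕→&)
          • done:
            ?Int → !Int
              &{done,retry,ack} → ⊕{done,retry,ack}  (&→⊕)
                • done:
                  Z self-dual
                • retry:
                  Z self-dual
                • ack:
                  end self-dual
          • data:
            ?Bool → !Bool
              ?Bool → !Bool
                end self-dual
          • more:
            !Str → ?Str
              ?Unit → !Unit
                end self-dual
      • err:
        ?Bool → !Bool
          !Int → ?Int
            ⊕{retry,stop} → &{retry,stop}  (⊕→&)
              • retry:
                Z self-dual
              • stop:
                Z self-dual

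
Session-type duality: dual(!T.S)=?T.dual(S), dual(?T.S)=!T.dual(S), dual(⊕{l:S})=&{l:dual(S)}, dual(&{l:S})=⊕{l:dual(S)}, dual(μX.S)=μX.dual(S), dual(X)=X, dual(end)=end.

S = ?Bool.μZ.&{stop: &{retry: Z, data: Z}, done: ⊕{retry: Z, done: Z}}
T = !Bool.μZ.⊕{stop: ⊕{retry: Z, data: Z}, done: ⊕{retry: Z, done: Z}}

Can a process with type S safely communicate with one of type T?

?Bool vs !Bool  ok
  μZ vs μZ  ok (μ self-dual)
    &{stop,done} vs ⊕{stop,done}  ok same labels
      case stop:
        &{retry,data} vs ⊕{retry,data}  ok same labels
          case retry:
            Z vs Z  ok
          case data:
            Z vs Z  ok
      case done:
        ⊕{retry,done} vs ⊕{retry,done}  ✗ choice polarity not flipped — not dual

NO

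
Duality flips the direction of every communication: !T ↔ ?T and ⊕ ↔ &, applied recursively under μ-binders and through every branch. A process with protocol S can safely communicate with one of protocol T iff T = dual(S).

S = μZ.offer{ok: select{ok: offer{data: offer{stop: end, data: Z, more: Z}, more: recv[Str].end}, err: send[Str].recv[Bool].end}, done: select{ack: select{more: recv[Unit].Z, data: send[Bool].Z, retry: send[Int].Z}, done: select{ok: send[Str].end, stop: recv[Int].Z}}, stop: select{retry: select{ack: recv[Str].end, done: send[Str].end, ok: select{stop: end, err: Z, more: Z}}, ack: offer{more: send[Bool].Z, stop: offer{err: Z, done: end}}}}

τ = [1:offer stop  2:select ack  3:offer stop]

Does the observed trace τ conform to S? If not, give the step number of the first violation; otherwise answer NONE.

step 1: offer stop  ok  cont: select{retry: select{ack: recv[Str].end, done: send[Str].end, ok: select{stop: end, err: μZ.…, more: μZ.…}}, ack: offer{more: send[Bool].μZ.…, stop: offer{err: μZ.…, done: end}}}
step 2: select ack  ok  cont: offer{more: send[Bool].μZ.…, stop: offer{err: μZ.…, done: end}}
step 3: offer stop  ok  cont: offer{err: μZ.…, done: end}
all 3 steps conform

NONE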